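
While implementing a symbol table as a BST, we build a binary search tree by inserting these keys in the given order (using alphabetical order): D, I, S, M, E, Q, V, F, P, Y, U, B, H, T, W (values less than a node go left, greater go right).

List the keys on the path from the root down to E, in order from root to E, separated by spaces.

D I E

D: root
I: right child of D (depth 1)
S: right child of I (depth 2)
M: left child of S (depth 3)
E: left child of I (depth 2)
Q: right child of M (depth 4)
V: right child of S (depth 3)
F: right child of E (depth 3)
P: left child of Q (depth 5)
Y: right child of V (depth 4)
U: left child of V (depth 4)
B: left child of D (depth 1)
H: right child of F (depth 4)
T: left child of U (depth 5)
W: left child of Y (depth 5)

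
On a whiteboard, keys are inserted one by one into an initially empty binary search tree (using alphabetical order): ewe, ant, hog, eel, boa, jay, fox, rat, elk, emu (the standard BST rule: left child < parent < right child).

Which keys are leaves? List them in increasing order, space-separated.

boa emu fox rat

Resulting structure (node: left, right):
  ewe: L=ant, R=hog
  ant: L=–, R=eel
  hog: L=fox, R=jay
  eel: L=boa, R=elk
  boa: L=–, R=–
  jay: L=–, R=rat
  fox: L=–, R=–
  rat: L=–, R=–
  elk: L=–, R=emu
  emu: L=–, R=–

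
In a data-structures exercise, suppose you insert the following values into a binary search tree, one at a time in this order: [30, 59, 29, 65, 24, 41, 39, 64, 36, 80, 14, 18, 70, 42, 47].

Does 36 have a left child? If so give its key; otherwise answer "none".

none

Insert 30: tree is empty, so 30 becomes the root.
Insert 59: 59 > 30 → go right. Place as right child of 30.
Insert 29: 29 < 30 → go left. Place as left child of 30.
Insert 65: 65 > 30 → go right; 65 > 59 → go right. Place as right child of 59.
Insert 24: 24 < 30 → go left; 24 < 29 → go left. Place as left child of 29.
Insert 41: 41 > 30 → go right; 41 < 59 → go left. Place as left child of 59.
Insert 39: 39 > 30 → go right; 39 < 59 → go left; 39 < 41 → go left. Place as left child of 41.
Insert 64: 64 > 30 → go right; 64 > 59 → go right; 64 < 65 → go left. Place as left child of 65.
Insert 36: 36 > 30 → go right; 36 < 59 → go left; 36 < 41 → go left; 36 < 39 → go left. Place as left child of 39.
Insert 80: 80 > 30 → go right; 80 > 59 → go right; 80 > 65 → go right. Place as right child of 65.
Insert 14: 14 < 30 → go left; 14 < 29 → go left; 14 < 24 → go left. Place as left child of 24.
Insert 18: 18 < 30 → go left; 18 < 29 → go left; 18 < 24 → go left; 18 > 14 → go right. Place as right child of 14.
Insert 70: 70 > 30 → go right; 70 > 59 → go right; 70 > 65 → go right; 70 < 80 → go left. Place as left child of 80.
Insert 42: 42 > 30 → go right; 42 < 59 → go left; 42 > 41 → go right. Place as right child of 41.
Insert 47: 47 > 30 → go right; 47 < 59 → go left; 47 > 41 → go right; 47 > 42 → go right. Place as right child of 42.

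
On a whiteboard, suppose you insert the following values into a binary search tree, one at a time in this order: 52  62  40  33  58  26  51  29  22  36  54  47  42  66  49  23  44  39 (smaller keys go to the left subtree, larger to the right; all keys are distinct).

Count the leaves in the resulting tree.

7

Resulting structure (node: left, right):
  52: L=40, R=62
  62: L=58, R=66
  40: L=33, R=51
  33: L=26, R=36
  58: L=54, R=–
  26: L=22, R=29
  51: L=47, R=–
  29: L=–, R=–
  22: L=–, R=23
  36: L=–, R=39
  54: L=–, R=–
  47: L=42, R=49
  42: L=–, R=44
  66: L=–, R=–
  49: L=–, R=–
  23: L=–, R=–
  44: L=–, R=–
  39: L=–, R=–

Leaves: 23, 29, 39, 44, 49, 54, 66 — 7 in total.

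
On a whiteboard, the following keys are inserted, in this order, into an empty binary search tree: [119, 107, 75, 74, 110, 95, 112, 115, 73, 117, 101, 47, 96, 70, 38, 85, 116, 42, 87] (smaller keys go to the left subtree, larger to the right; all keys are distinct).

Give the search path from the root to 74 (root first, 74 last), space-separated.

119: root
107: left child of 119 (depth 1)
75: left child of 107 (depth 2)
74: left child of 75 (depth 3)
110: right child of 107 (depth 2)
95: right child of 75 (depth 3)
112: right child of 110 (depth 3)
115: right child of 112 (depth 4)
73: left child of 74 (depth 4)
117: right child of 115 (depth 5)
101: right child of 95 (depth 4)
47: left child of 73 (depth 5)
96: left child of 101 (depth 5)
70: right child of 47 (depth 6)
38: left child of 47 (depth 6)
85: left child of 95 (depth 4)
116: left child of 117 (depth 6)
42: right child of 38 (depth 7)
87: right child of 85 (depth 5)

119 107 75 74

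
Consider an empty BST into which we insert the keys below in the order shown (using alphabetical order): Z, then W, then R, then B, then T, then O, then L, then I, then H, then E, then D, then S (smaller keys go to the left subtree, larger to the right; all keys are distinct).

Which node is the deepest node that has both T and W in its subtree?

Z: root
W: left child of Z (depth 1)
R: left child of W (depth 2)
B: left child of R (depth 3)
T: right child of R (depth 3)
O: right child of B (depth 4)
L: left child of O (depth 5)
I: left child of L (depth 6)
H: left child of I (depth 7)
E: left child of H (depth 8)
D: left child of E (depth 9)
S: left child of T (depth 4)

Path to T: Z → W → R → T
Path to W: Z → W
W lies on both paths and is an ancestor of the other node.

W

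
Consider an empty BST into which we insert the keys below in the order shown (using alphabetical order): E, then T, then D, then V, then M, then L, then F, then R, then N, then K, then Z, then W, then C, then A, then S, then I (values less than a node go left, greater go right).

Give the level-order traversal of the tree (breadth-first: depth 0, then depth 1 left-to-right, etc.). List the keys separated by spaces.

E: root
T: right child of E (depth 1)
D: left child of E (depth 1)
V: right child of T (depth 2)
M: left child of T (depth 2)
L: left child of M (depth 3)
F: left child of L (depth 4)
R: right child of M (depth 3)
N: left child of R (depth 4)
K: right child of F (depth 5)
Z: right child of V (depth 3)
W: left child of Z (depth 4)
C: left child of D (depth 2)
A: left child of C (depth 3)
S: right child of R (depth 4)
I: left child of K (depth 6)

E D T C M V A L R Z F N S W K I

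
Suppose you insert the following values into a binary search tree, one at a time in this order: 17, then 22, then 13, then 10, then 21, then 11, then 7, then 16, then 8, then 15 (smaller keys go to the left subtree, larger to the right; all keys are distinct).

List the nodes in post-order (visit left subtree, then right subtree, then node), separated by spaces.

8 7 11 10 15 16 13 21 22 17

Insert 17: tree is empty, so 17 becomes the root.
Insert 22: 22 > 17 → go right. Place as right child of 17.
Insert 13: 13 < 17 → go left. Place as left child of 17.
Insert 10: 10 < 17 → go left; 10 < 13 → go left. Place as left child of 13.
Insert 21: 21 > 17 → go right; 21 < 22 → go left. Place as left child of 22.
Insert 11: 11 < 17 → go left; 11 < 13 → go left; 11 > 10 → go right. Place as right child of 10.
Insert 7: 7 < 17 → go left; 7 < 13 → go left; 7 < 10 → go left. Place as left child of 10.
Insert 16: 16 < 17 → go left; 16 > 13 → go right. Place as right child of 13.
Insert 8: 8 < 17 → go left; 8 < 13 → go left; 8 < 10 → go left; 8 > 7 → go right. Place as right child of 7.
Insert 15: 15 < 17 → go left; 15 > 13 → go right; 15 < 16 → go left. Place as left child of 16.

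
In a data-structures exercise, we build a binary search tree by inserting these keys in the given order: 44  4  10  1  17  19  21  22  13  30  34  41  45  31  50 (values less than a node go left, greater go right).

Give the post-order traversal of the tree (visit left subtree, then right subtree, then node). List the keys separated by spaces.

1 13 31 41 34 30 22 21 19 17 10 4 50 45 44

Insert 44: tree is empty, so 44 becomes the root.
Insert 4: 4 < 44 → go left. Place as left child of 44.
Insert 10: 10 < 44 → go left; 10 > 4 → go right. Place as right child of 4.
Insert 1: 1 < 44 → go left; 1 < 4 → go left. Place as left child of 4.
Insert 17: 17 < 44 → go left; 17 > 4 → go right; 17 > 10 → go right. Place as right child of 10.
Insert 19: 19 < 44 → go left; 19 > 4 → go right; 19 > 10 → go right; 19 > 17 → go right. Place as right child of 17.
Insert 21: 21 < 44 → go left; 21 > 4 → go right; 21 > 10 → go right; 21 > 17 → go right; 21 > 19 → go right. Place as right child of 19.
Insert 22: 22 < 44 → go left; 22 > 4 → go right; 22 > 10 → go right; 22 > 17 → go right; 22 > 19 → go right; 22 > 21 → go right. Place as right child of 21.
Insert 13: 13 < 44 → go left; 13 > 4 → go right; 13 > 10 → go right; 13 < 17 → go left. Place as left child of 17.
Insert 30: 30 < 44 → go left; 30 > 4 → go right; 30 > 10 → go right; 30 > 17 → go right; 30 > 19 → go right; 30 > 21 → go right; 30 > 22 → go right. Place as right child of 22.
Insert 34: 34 < 44 → go left; 34 > 4 → go right; 34 > 10 → go right; 34 > 17 → go right; 34 > 19 → go right; 34 > 21 → go right; 34 > 22 → go right; 34 > 30 → go right. Place as right child of 30.
Insert 41: 41 < 44 → go left; 41 > 4 → go right; 41 > 10 → go right; 41 > 17 → go right; 41 > 19 → go right; 41 > 21 → go right; 41 > 22 → go right; 41 > 30 → go right; 41 > 34 → go right. Place as right child of 34.
Insert 45: 45 > 44 → go right. Place as right child of 44.
Insert 31: 31 < 44 → go left; 31 > 4 → go right; 31 > 10 → go right; 31 > 17 → go right; 31 > 19 → go right; 31 > 21 → go right; 31 > 22 → go right; 31 > 30 → go right; 31 < 34 → go left. Place as left child of 34.
Insert 50: 50 > 44 → go right; 50 > 45 → go right. Place as right child of 45.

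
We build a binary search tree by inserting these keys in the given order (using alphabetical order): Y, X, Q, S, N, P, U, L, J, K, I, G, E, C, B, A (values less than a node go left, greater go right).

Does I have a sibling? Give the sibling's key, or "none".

K

Y: root
X: left child of Y (depth 1)
Q: left child of X (depth 2)
S: right child of Q (depth 3)
N: left child of Q (depth 3)
P: right child of N (depth 4)
U: right child of S (depth 4)
L: left child of N (depth 4)
J: left child of L (depth 5)
K: right child of J (depth 6)
I: left child of J (depth 6)
G: left child of I (depth 7)
E: left child of G (depth 8)
C: left child of E (depth 9)
B: left child of C (depth 10)
A: left child of B (depth 11)

I's parent is J; the other child of J is K.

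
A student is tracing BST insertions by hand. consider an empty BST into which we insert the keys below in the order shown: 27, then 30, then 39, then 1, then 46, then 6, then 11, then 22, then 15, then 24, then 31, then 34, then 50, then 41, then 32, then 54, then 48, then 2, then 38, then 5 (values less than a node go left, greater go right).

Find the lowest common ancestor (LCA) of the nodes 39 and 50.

Resulting structure (node: left, right):
  27: L=1, R=30
  30: L=–, R=39
  39: L=31, R=46
  1: L=–, R=6
  46: L=41, R=50
  6: L=2, R=11
  11: L=–, R=22
  22: L=15, R=24
  15: L=–, R=–
  24: L=–, R=–
  31: L=–, R=34
  34: L=32, R=38
  50: L=48, R=54
  41: L=–, R=–
  32: L=–, R=–
  54: L=–, R=–
  48: L=–, R=–
  2: L=–, R=5
  38: L=–, R=–
  5: L=–, R=–

Path to 39: 27 → 30 → 39
Path to 50: 27 → 30 → 39 → 46 → 50
39 lies on both paths and is an ancestor of the other node.

39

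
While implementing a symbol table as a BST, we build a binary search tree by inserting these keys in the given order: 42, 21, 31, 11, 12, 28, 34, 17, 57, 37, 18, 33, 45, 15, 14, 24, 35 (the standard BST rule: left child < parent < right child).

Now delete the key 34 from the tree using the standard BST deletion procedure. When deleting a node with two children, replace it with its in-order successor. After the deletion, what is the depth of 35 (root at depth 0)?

42: root
21: left child of 42 (depth 1)
31: right child of 21 (depth 2)
11: left child of 21 (depth 2)
12: right child of 11 (depth 3)
28: left child of 31 (depth 3)
34: right child of 31 (depth 3)
17: right child of 12 (depth 4)
57: right child of 42 (depth 1)
37: right child of 34 (depth 4)
18: right child of 17 (depth 5)
33: left child of 34 (depth 4)
45: left child of 57 (depth 2)
15: left child of 17 (depth 5)
14: left child of 15 (depth 6)
24: left child of 28 (depth 4)
35: left child of 37 (depth 5)

Delete 34 (two children — replace with in-order successor).
After deletion, path to 35: 42 → 21 → 31 → 35.

3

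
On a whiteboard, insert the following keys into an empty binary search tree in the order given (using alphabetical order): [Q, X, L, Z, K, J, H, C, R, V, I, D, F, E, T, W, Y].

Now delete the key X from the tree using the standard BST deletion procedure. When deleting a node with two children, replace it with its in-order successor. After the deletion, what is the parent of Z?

Insert Q: tree is empty, so Q becomes the root.
Insert X: X > Q → go right. Place as right child of Q.
Insert L: L < Q → go left. Place as left child of Q.
Insert Z: Z > Q → go right; Z > X → go right. Place as right child of X.
Insert K: K < Q → go left; K < L → go left. Place as left child of L.
Insert J: J < Q → go left; J < L → go left; J < K → go left. Place as left child of K.
Insert H: H < Q → go left; H < L → go left; H < K → go left; H < J → go left. Place as left child of J.
Insert C: C < Q → go left; C < L → go left; C < K → go left; C < J → go left; C < H → go left. Place as left child of H.
Insert R: R > Q → go right; R < X → go left. Place as left child of X.
Insert V: V > Q → go right; V < X → go left; V > R → go right. Place as right child of R.
Insert I: I < Q → go left; I < L → go left; I < K → go left; I < J → go left; I > H → go right. Place as right child of H.
Insert D: D < Q → go left; D < L → go left; D < K → go left; D < J → go left; D < H → go left; D > C → go right. Place as right child of C.
Insert F: F < Q → go left; F < L → go left; F < K → go left; F < J → go left; F < H → go left; F > C → go right; F > D → go right. Place as right child of D.
Insert E: E < Q → go left; E < L → go left; E < K → go left; E < J → go left; E < H → go left; E > C → go right; E > D → go right; E < F → go left. Place as left child of F.
Insert T: T > Q → go right; T < X → go left; T > R → go right; T < V → go left. Place as left child of V.
Insert W: W > Q → go right; W < X → go left; W > R → go right; W > V → go right. Place as right child of V.
Insert Y: Y > Q → go right; Y > X → go right; Y < Z → go left. Place as left child of Z.

Delete X (two children — replace with in-order successor).
After deletion, Z's parent is Y.

Y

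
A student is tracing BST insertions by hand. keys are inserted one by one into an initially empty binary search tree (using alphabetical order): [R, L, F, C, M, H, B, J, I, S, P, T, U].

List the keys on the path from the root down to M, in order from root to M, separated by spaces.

R L M

R: root
L: left child of R (depth 1)
F: left child of L (depth 2)
C: left child of F (depth 3)
M: right child of L (depth 2)
H: right child of F (depth 3)
B: left child of C (depth 4)
J: right child of H (depth 4)
I: left child of J (depth 5)
S: right child of R (depth 1)
P: right child of M (depth 3)
T: right child of S (depth 2)
U: right child of T (depth 3)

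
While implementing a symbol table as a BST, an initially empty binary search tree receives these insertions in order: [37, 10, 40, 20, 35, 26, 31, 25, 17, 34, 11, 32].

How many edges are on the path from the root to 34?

37: root
10: left child of 37 (depth 1)
40: right child of 37 (depth 1)
20: right child of 10 (depth 2)
35: right child of 20 (depth 3)
26: left child of 35 (depth 4)
31: right child of 26 (depth 5)
25: left child of 26 (depth 5)
17: left child of 20 (depth 3)
34: right child of 31 (depth 6)
11: left child of 17 (depth 4)
32: left child of 34 (depth 7)

Path to 34: 37 → 10 → 20 → 35 → 26 → 31 → 34, which is 6 edges.

6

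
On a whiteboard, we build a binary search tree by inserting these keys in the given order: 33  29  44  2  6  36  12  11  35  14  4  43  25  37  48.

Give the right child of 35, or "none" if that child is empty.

Resulting structure (node: left, right):
  33: L=29, R=44
  29: L=2, R=–
  44: L=36, R=48
  2: L=–, R=6
  6: L=4, R=12
  36: L=35, R=43
  12: L=11, R=14
  11: L=–, R=–
  35: L=–, R=–
  14: L=–, R=25
  4: L=–, R=–
  43: L=37, R=–
  25: L=–, R=–
  37: L=–, R=–
  48: L=–, R=–

none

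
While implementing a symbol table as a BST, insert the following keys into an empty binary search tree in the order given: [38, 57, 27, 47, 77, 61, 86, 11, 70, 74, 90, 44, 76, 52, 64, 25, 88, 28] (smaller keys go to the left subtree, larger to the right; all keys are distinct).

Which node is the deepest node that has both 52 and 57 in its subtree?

Insert 38: tree is empty, so 38 becomes the root.
Insert 57: 57 > 38 → go right. Place as right child of 38.
Insert 27: 27 < 38 → go left. Place as left child of 38.
Insert 47: 47 > 38 → go right; 47 < 57 → go left. Place as left child of 57.
Insert 77: 77 > 38 → go right; 77 > 57 → go right. Place as right child of 57.
Insert 61: 61 > 38 → go right; 61 > 57 → go right; 61 < 77 → go left. Place as left child of 77.
Insert 86: 86 > 38 → go right; 86 > 57 → go right; 86 > 77 → go right. Place as right child of 77.
Insert 11: 11 < 38 → go left; 11 < 27 → go left. Place as left child of 27.
Insert 70: 70 > 38 → go right; 70 > 57 → go right; 70 < 77 → go left; 70 > 61 → go right. Place as right child of 61.
Insert 74: 74 > 38 → go right; 74 > 57 → go right; 74 < 77 → go left; 74 > 61 → go right; 74 > 70 → go right. Place as right child of 70.
Insert 90: 90 > 38 → go right; 90 > 57 → go right; 90 > 77 → go right; 90 > 86 → go right. Place as right child of 86.
Insert 44: 44 > 38 → go right; 44 < 57 → go left; 44 < 47 → go left. Place as left child of 47.
Insert 76: 76 > 38 → go right; 76 > 57 → go right; 76 < 77 → go left; 76 > 61 → go right; 76 > 70 → go right; 76 > 74 → go right. Place as right child of 74.
Insert 52: 52 > 38 → go right; 52 < 57 → go left; 52 > 47 → go right. Place as right child of 47.
Insert 64: 64 > 38 → go right; 64 > 57 → go right; 64 < 77 → go left; 64 > 61 → go right; 64 < 70 → go left. Place as left child of 70.
Insert 25: 25 < 38 → go left; 25 < 27 → go left; 25 > 11 → go right. Place as right child of 11.
Insert 88: 88 > 38 → go right; 88 > 57 → go right; 88 > 77 → go right; 88 > 86 → go right; 88 < 90 → go left. Place as left child of 90.
Insert 28: 28 < 38 → go left; 28 > 27 → go right. Place as right child of 27.

Path to 52: 38 → 57 → 47 → 52
Path to 57: 38 → 57
57 lies on both paths and is an ancestor of the other node.

57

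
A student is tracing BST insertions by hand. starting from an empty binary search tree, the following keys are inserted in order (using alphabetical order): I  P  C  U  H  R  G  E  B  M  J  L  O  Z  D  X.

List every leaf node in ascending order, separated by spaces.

Insert I: tree is empty, so I becomes the root.
Insert P: P > I → go right. Place as right child of I.
Insert C: C < I → go left. Place as left child of I.
Insert U: U > I → go right; U > P → go right. Place as right child of P.
Insert H: H < I → go left; H > C → go right. Place as right child of C.
Insert R: R > I → go right; R > P → go right; R < U → go left. Place as left child of U.
Insert G: G < I → go left; G > C → go right; G < H → go left. Place as left child of H.
Insert E: E < I → go left; E > C → go right; E < H → go left; E < G → go left. Place as left child of G.
Insert B: B < I → go left; B < C → go left. Place as left child of C.
Insert M: M > I → go right; M < P → go left. Place as left child of P.
Insert J: J > I → go right; J < P → go left; J < M → go left. Place as left child of M.
Insert L: L > I → go right; L < P → go left; L < M → go left; L > J → go right. Place as right child of J.
Insert O: O > I → go right; O < P → go left; O > M → go right. Place as right child of M.
Insert Z: Z > I → go right; Z > P → go right; Z > U → go right. Place as right child of U.
Insert D: D < I → go left; D > C → go right; D < H → go left; D < G → go left; D < E → go left. Place as left child of E.
Insert X: X > I → go right; X > P → go right; X > U → go right; X < Z → go left. Place as left child of Z.

B D L O R X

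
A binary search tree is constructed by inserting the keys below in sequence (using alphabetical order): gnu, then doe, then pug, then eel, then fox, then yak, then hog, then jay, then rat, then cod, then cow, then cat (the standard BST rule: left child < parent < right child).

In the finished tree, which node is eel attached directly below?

Insert gnu: tree is empty, so gnu becomes the root.
Insert doe: doe < gnu → go left. Place as left child of gnu.
Insert pug: pug > gnu → go right. Place as right child of gnu.
Insert eel: eel < gnu → go left; eel > doe → go right. Place as right child of doe.
Insert fox: fox < gnu → go left; fox > doe → go right; fox > eel → go right. Place as right child of eel.
Insert yak: yak > gnu → go right; yak > pug → go right. Place as right child of pug.
Insert hog: hog > gnu → go right; hog < pug → go left. Place as left child of pug.
Insert jay: jay > gnu → go right; jay < pug → go left; jay > hog → go right. Place as right child of hog.
Insert rat: rat > gnu → go right; rat > pug → go right; rat < yak → go left. Place as left child of yak.
Insert cod: cod < gnu → go left; cod < doe → go left. Place as left child of doe.
Insert cow: cow < gnu → go left; cow < doe → go left; cow > cod → go right. Place as right child of cod.
Insert cat: cat < gnu → go left; cat < doe → go left; cat < cod → go left. Place as left child of cod.

doe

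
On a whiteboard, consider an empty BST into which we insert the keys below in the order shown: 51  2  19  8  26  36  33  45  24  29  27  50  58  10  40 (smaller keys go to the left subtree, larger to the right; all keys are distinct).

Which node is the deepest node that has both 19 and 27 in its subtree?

19

Insert 51: tree is empty, so 51 becomes the root.
Insert 2: 2 < 51 → go left. Place as left child of 51.
Insert 19: 19 < 51 → go left; 19 > 2 → go right. Place as right child of 2.
Insert 8: 8 < 51 → go left; 8 > 2 → go right; 8 < 19 → go left. Place as left child of 19.
Insert 26: 26 < 51 → go left; 26 > 2 → go right; 26 > 19 → go right. Place as right child of 19.
Insert 36: 36 < 51 → go left; 36 > 2 → go right; 36 > 19 → go right; 36 > 26 → go right. Place as right child of 26.
Insert 33: 33 < 51 → go left; 33 > 2 → go right; 33 > 19 → go right; 33 > 26 → go right; 33 < 36 → go left. Place as left child of 36.
Insert 45: 45 < 51 → go left; 45 > 2 → go right; 45 > 19 → go right; 45 > 26 → go right; 45 > 36 → go right. Place as right child of 36.
Insert 24: 24 < 51 → go left; 24 > 2 → go right; 24 > 19 → go right; 24 < 26 → go left. Place as left child of 26.
Insert 29: 29 < 51 → go left; 29 > 2 → go right; 29 > 19 → go right; 29 > 26 → go right; 29 < 36 → go left; 29 < 33 → go left. Place as left child of 33.
Insert 27: 27 < 51 → go left; 27 > 2 → go right; 27 > 19 → go right; 27 > 26 → go right; 27 < 36 → go left; 27 < 33 → go left; 27 < 29 → go left. Place as left child of 29.
Insert 50: 50 < 51 → go left; 50 > 2 → go right; 50 > 19 → go right; 50 > 26 → go right; 50 > 36 → go right; 50 > 45 → go right. Place as right child of 45.
Insert 58: 58 > 51 → go right. Place as right child of 51.
Insert 10: 10 < 51 → go left; 10 > 2 → go right; 10 < 19 → go left; 10 > 8 → go right. Place as right child of 8.
Insert 40: 40 < 51 → go left; 40 > 2 → go right; 40 > 19 → go right; 40 > 26 → go right; 40 > 36 → go right; 40 < 45 → go left. Place as left child of 45.

Path to 19: 51 → 2 → 19
Path to 27: 51 → 2 → 19 → 26 → 36 → 33 → 29 → 27
19 lies on both paths and is an ancestor of the other node.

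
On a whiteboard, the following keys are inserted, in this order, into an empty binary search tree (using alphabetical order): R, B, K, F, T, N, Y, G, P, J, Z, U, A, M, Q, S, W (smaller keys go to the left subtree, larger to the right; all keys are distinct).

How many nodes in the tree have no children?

7

R: root
B: left child of R (depth 1)
K: right child of B (depth 2)
F: left child of K (depth 3)
T: right child of R (depth 1)
N: right child of K (depth 3)
Y: right child of T (depth 2)
G: right child of F (depth 4)
P: right child of N (depth 4)
J: right child of G (depth 5)
Z: right child of Y (depth 3)
U: left child of Y (depth 3)
A: left child of B (depth 2)
M: left child of N (depth 4)
Q: right child of P (depth 5)
S: left child of T (depth 2)
W: right child of U (depth 4)

Leaves: A, J, M, Q, S, W, Z — 7 in total.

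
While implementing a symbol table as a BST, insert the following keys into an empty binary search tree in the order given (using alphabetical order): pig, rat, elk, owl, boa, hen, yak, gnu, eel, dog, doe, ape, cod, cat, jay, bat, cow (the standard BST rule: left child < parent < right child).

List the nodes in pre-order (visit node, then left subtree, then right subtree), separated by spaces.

pig elk boa ape bat eel dog doe cod cat cow owl hen gnu jay rat yak

Insert pig: tree is empty, so pig becomes the root.
Insert rat: rat > pig → go right. Place as right child of pig.
Insert elk: elk < pig → go left. Place as left child of pig.
Insert owl: owl < pig → go left; owl > elk → go right. Place as right child of elk.
Insert boa: boa < pig → go left; boa < elk → go left. Place as left child of elk.
Insert hen: hen < pig → go left; hen > elk → go right; hen < owl → go left. Place as left child of owl.
Insert yak: yak > pig → go right; yak > rat → go right. Place as right child of rat.
Insert gnu: gnu < pig → go left; gnu > elk → go right; gnu < owl → go left; gnu < hen → go left. Place as left child of hen.
Insert eel: eel < pig → go left; eel < elk → go left; eel > boa → go right. Place as right child of boa.
Insert dog: dog < pig → go left; dog < elk → go left; dog > boa → go right; dog < eel → go left. Place as left child of eel.
Insert doe: doe < pig → go left; doe < elk → go left; doe > boa → go right; doe < eel → go left; doe < dog → go left. Place as left child of dog.
Insert ape: ape < pig → go left; ape < elk → go left; ape < boa → go left. Place as left child of boa.
Insert cod: cod < pig → go left; cod < elk → go left; cod > boa → go right; cod < eel → go left; cod < dog → go left; cod < doe → go left. Place as left child of doe.
Insert cat: cat < pig → go left; cat < elk → go left; cat > boa → go right; cat < eel → go left; cat < dog → go left; cat < doe → go left; cat < cod → go left. Place as left child of cod.
Insert jay: jay < pig → go left; jay > elk → go right; jay < owl → go left; jay > hen → go right. Place as right child of hen.
Insert bat: bat < pig → go left; bat < elk → go left; bat < boa → go left; bat > ape → go right. Place as right child of ape.
Insert cow: cow < pig → go left; cow < elk → go left; cow > boa → go right; cow < eel → go left; cow < dog → go left; cow < doe → go left; cow > cod → go right. Place as right child of cod.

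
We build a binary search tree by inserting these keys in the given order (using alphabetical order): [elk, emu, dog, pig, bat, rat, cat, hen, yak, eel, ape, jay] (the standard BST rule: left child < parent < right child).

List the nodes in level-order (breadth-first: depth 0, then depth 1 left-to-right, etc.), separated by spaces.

elk dog emu bat eel pig ape cat hen rat jay yak

Insert elk: tree is empty, so elk becomes the root.
Insert emu: emu > elk → go right. Place as right child of elk.
Insert dog: dog < elk → go left. Place as left child of elk.
Insert pig: pig > elk → go right; pig > emu → go right. Place as right child of emu.
Insert bat: bat < elk → go left; bat < dog → go left. Place as left child of dog.
Insert rat: rat > elk → go right; rat > emu → go right; rat > pig → go right. Place as right child of pig.
Insert cat: cat < elk → go left; cat < dog → go left; cat > bat → go right. Place as right child of bat.
Insert hen: hen > elk → go right; hen > emu → go right; hen < pig → go left. Place as left child of pig.
Insert yak: yak > elk → go right; yak > emu → go right; yak > pig → go right; yak > rat → go right. Place as right child of rat.
Insert eel: eel < elk → go left; eel > dog → go right. Place as right child of dog.
Insert ape: ape < elk → go left; ape < dog → go left; ape < bat → go left. Place as left child of bat.
Insert jay: jay > elk → go right; jay > emu → go right; jay < pig → go left; jay > hen → go right. Place as right child of hen.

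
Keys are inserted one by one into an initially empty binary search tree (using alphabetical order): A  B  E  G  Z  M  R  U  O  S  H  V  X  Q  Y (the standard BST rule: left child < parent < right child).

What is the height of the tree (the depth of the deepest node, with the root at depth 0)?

10

A: root
B: right child of A (depth 1)
E: right child of B (depth 2)
G: right child of E (depth 3)
Z: right child of G (depth 4)
M: left child of Z (depth 5)
R: right child of M (depth 6)
U: right child of R (depth 7)
O: left child of R (depth 7)
S: left child of U (depth 8)
H: left child of M (depth 6)
V: right child of U (depth 8)
X: right child of V (depth 9)
Q: right child of O (depth 8)
Y: right child of X (depth 10)

The deepest node is Y at depth 10.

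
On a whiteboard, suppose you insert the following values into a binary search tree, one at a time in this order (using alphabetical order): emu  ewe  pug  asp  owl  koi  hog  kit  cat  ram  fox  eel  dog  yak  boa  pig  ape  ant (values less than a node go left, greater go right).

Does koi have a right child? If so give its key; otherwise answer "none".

none

emu: root
ewe: right child of emu (depth 1)
pug: right child of ewe (depth 2)
asp: left child of emu (depth 1)
owl: left child of pug (depth 3)
koi: left child of owl (depth 4)
hog: left child of koi (depth 5)
kit: right child of hog (depth 6)
cat: right child of asp (depth 2)
ram: right child of pug (depth 3)
fox: left child of hog (depth 6)
eel: right child of cat (depth 3)
dog: left child of eel (depth 4)
yak: right child of ram (depth 4)
boa: left child of cat (depth 3)
pig: right child of owl (depth 4)
ape: left child of asp (depth 2)
ant: left child of ape (depth 3)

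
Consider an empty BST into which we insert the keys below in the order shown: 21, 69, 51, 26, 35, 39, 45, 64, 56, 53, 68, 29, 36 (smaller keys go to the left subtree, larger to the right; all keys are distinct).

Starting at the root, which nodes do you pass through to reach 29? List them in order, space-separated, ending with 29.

21 69 51 26 35 29

21: root
69: right child of 21 (depth 1)
51: left child of 69 (depth 2)
26: left child of 51 (depth 3)
35: right child of 26 (depth 4)
39: right child of 35 (depth 5)
45: right child of 39 (depth 6)
64: right child of 51 (depth 3)
56: left child of 64 (depth 4)
53: left child of 56 (depth 5)
68: right child of 64 (depth 4)
29: left child of 35 (depth 5)
36: left child of 39 (depth 6)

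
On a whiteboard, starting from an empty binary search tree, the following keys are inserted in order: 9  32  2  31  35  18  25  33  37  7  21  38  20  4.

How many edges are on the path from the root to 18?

Resulting structure (node: left, right):
  9: L=2, R=32
  32: L=31, R=35
  2: L=–, R=7
  31: L=18, R=–
  35: L=33, R=37
  18: L=–, R=25
  25: L=21, R=–
  33: L=–, R=–
  37: L=–, R=38
  7: L=4, R=–
  21: L=20, R=–
  38: L=–, R=–
  20: L=–, R=–
  4: L=–, R=–

Path to 18: 9 → 32 → 31 → 18, which is 3 edges.

3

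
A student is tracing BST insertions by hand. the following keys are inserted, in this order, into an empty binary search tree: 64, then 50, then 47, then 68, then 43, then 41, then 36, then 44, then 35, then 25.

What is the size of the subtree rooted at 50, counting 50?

8

Insert 64: tree is empty, so 64 becomes the root.
Insert 50: 50 < 64 → go left. Place as left child of 64.
Insert 47: 47 < 64 → go left; 47 < 50 → go left. Place as left child of 50.
Insert 68: 68 > 64 → go right. Place as right child of 64.
Insert 43: 43 < 64 → go left; 43 < 50 → go left; 43 < 47 → go left. Place as left child of 47.
Insert 41: 41 < 64 → go left; 41 < 50 → go left; 41 < 47 → go left; 41 < 43 → go left. Place as left child of 43.
Insert 36: 36 < 64 → go left; 36 < 50 → go left; 36 < 47 → go left; 36 < 43 → go left; 36 < 41 → go left. Place as left child of 41.
Insert 44: 44 < 64 → go left; 44 < 50 → go left; 44 < 47 → go left; 44 > 43 → go right. Place as right child of 43.
Insert 35: 35 < 64 → go left; 35 < 50 → go left; 35 < 47 → go left; 35 < 43 → go left; 35 < 41 → go left; 35 < 36 → go left. Place as left child of 36.
Insert 25: 25 < 64 → go left; 25 < 50 → go left; 25 < 47 → go left; 25 < 43 → go left; 25 < 41 → go left; 25 < 36 → go left; 25 < 35 → go left. Place as left child of 35.

Subtree rooted at 50 contains: 50, 47, 43, 41, 36, 35, 25, 44 — 8 nodes.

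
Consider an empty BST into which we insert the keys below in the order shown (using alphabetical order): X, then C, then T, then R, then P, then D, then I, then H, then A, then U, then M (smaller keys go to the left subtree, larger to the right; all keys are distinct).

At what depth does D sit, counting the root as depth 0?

5

Insert X: tree is empty, so X becomes the root.
Insert C: C < X → go left. Place as left child of X.
Insert T: T < X → go left; T > C → go right. Place as right child of C.
Insert R: R < X → go left; R > C → go right; R < T → go left. Place as left child of T.
Insert P: P < X → go left; P > C → go right; P < T → go left; P < R → go left. Place as left child of R.
Insert D: D < X → go left; D > C → go right; D < T → go left; D < R → go left; D < P → go left. Place as left child of P.
Insert I: I < X → go left; I > C → go right; I < T → go left; I < R → go left; I < P → go left; I > D → go right. Place as right child of D.
Insert H: H < X → go left; H > C → go right; H < T → go left; H < R → go left; H < P → go left; H > D → go right; H < I → go left. Place as left child of I.
Insert A: A < X → go left; A < C → go left. Place as left child of C.
Insert U: U < X → go left; U > C → go right; U > T → go right. Place as right child of T.
Insert M: M < X → go left; M > C → go right; M < T → go left; M < R → go left; M < P → go left; M > D → go right; M > I → go right. Place as right child of I.

Path to D: X → C → T → R → P → D, which is 5 edges.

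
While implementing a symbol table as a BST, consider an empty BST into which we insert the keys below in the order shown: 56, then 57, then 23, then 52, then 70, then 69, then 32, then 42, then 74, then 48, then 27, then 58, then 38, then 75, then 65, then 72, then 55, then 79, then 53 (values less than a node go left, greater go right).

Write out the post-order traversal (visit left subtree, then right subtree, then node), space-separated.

27 38 48 42 32 53 55 52 23 65 58 69 72 79 75 74 70 57 56

Insert 56: tree is empty, so 56 becomes the root.
Insert 57: 57 > 56 → go right. Place as right child of 56.
Insert 23: 23 < 56 → go left. Place as left child of 56.
Insert 52: 52 < 56 → go left; 52 > 23 → go right. Place as right child of 23.
Insert 70: 70 > 56 → go right; 70 > 57 → go right. Place as right child of 57.
Insert 69: 69 > 56 → go right; 69 > 57 → go right; 69 < 70 → go left. Place as left child of 70.
Insert 32: 32 < 56 → go left; 32 > 23 → go right; 32 < 52 → go left. Place as left child of 52.
Insert 42: 42 < 56 → go left; 42 > 23 → go right; 42 < 52 → go left; 42 > 32 → go right. Place as right child of 32.
Insert 74: 74 > 56 → go right; 74 > 57 → go right; 74 > 70 → go right. Place as right child of 70.
Insert 48: 48 < 56 → go left; 48 > 23 → go right; 48 < 52 → go left; 48 > 32 → go right; 48 > 42 → go right. Place as right child of 42.
Insert 27: 27 < 56 → go left; 27 > 23 → go right; 27 < 52 → go left; 27 < 32 → go left. Place as left child of 32.
Insert 58: 58 > 56 → go right; 58 > 57 → go right; 58 < 70 → go left; 58 < 69 → go left. Place as left child of 69.
Insert 38: 38 < 56 → go left; 38 > 23 → go right; 38 < 52 → go left; 38 > 32 → go right; 38 < 42 → go left. Place as left child of 42.
Insert 75: 75 > 56 → go right; 75 > 57 → go right; 75 > 70 → go right; 75 > 74 → go right. Place as right child of 74.
Insert 65: 65 > 56 → go right; 65 > 57 → go right; 65 < 70 → go left; 65 < 69 → go left; 65 > 58 → go right. Place as right child of 58.
Insert 72: 72 > 56 → go right; 72 > 57 → go right; 72 > 70 → go right; 72 < 74 → go left. Place as left child of 74.
Insert 55: 55 < 56 → go left; 55 > 23 → go right; 55 > 52 → go right. Place as right child of 52.
Insert 79: 79 > 56 → go right; 79 > 57 → go right; 79 > 70 → go right; 79 > 74 → go right; 79 > 75 → go right. Place as right child of 75.
Insert 53: 53 < 56 → go left; 53 > 23 → go right; 53 > 52 → go right; 53 < 55 → go left. Place as left child of 55.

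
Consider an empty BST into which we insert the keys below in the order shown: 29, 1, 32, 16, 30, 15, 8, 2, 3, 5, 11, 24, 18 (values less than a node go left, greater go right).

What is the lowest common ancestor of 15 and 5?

15

Resulting structure (node: left, right):
  29: L=1, R=32
  1: L=–, R=16
  32: L=30, R=–
  16: L=15, R=24
  30: L=–, R=–
  15: L=8, R=–
  8: L=2, R=11
  2: L=–, R=3
  3: L=–, R=5
  5: L=–, R=–
  11: L=–, R=–
  24: L=18, R=–
  18: L=–, R=–

Path to 15: 29 → 1 → 16 → 15
Path to 5: 29 → 1 → 16 → 15 → 8 → 2 → 3 → 5
15 lies on both paths and is an ancestor of the other node.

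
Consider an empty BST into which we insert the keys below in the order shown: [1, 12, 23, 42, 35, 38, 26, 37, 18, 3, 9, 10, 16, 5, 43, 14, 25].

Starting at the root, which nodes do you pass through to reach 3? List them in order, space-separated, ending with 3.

1 12 3

Insert 1: tree is empty, so 1 becomes the root.
Insert 12: 12 > 1 → go right. Place as right child of 1.
Insert 23: 23 > 1 → go right; 23 > 12 → go right. Place as right child of 12.
Insert 42: 42 > 1 → go right; 42 > 12 → go right; 42 > 23 → go right. Place as right child of 23.
Insert 35: 35 > 1 → go right; 35 > 12 → go right; 35 > 23 → go right; 35 < 42 → go left. Place as left child of 42.
Insert 38: 38 > 1 → go right; 38 > 12 → go right; 38 > 23 → go right; 38 < 42 → go left; 38 > 35 → go right. Place as right child of 35.
Insert 26: 26 > 1 → go right; 26 > 12 → go right; 26 > 23 → go right; 26 < 42 → go left; 26 < 35 → go left. Place as left child of 35.
Insert 37: 37 > 1 → go right; 37 > 12 → go right; 37 > 23 → go right; 37 < 42 → go left; 37 > 35 → go right; 37 < 38 → go left. Place as left child of 38.
Insert 18: 18 > 1 → go right; 18 > 12 → go right; 18 < 23 → go left. Place as left child of 23.
Insert 3: 3 > 1 → go right; 3 < 12 → go left. Place as left child of 12.
Insert 9: 9 > 1 → go right; 9 < 12 → go left; 9 > 3 → go right. Place as right child of 3.
Insert 10: 10 > 1 → go right; 10 < 12 → go left; 10 > 3 → go right; 10 > 9 → go right. Place as right child of 9.
Insert 16: 16 > 1 → go right; 16 > 12 → go right; 16 < 23 → go left; 16 < 18 → go left. Place as left child of 18.
Insert 5: 5 > 1 → go right; 5 < 12 → go left; 5 > 3 → go right; 5 < 9 → go left. Place as left child of 9.
Insert 43: 43 > 1 → go right; 43 > 12 → go right; 43 > 23 → go right; 43 > 42 → go right. Place as right child of 42.
Insert 14: 14 > 1 → go right; 14 > 12 → go right; 14 < 23 → go left; 14 < 18 → go left; 14 < 16 → go left. Place as left child of 16.
Insert 25: 25 > 1 → go right; 25 > 12 → go right; 25 > 23 → go right; 25 < 42 → go left; 25 < 35 → go left; 25 < 26 → go left. Place as left child of 26.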